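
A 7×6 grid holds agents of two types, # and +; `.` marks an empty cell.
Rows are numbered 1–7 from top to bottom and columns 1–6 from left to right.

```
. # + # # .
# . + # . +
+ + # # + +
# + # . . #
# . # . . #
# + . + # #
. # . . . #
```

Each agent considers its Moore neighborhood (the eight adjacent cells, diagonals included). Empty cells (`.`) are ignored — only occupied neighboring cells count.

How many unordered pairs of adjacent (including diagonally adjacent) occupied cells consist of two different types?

30

Scan each occupied cell's neighbors to the right and below (and the two forward diagonals) so each pair is counted once.
Row 1: #(1,2)–+(1,3)≠ #(1,2)–+(2,3)≠ #(1,2)–#(2,1)= +(1,3)–#(1,4)≠ +(1,3)–+(2,3)= +(1,3)–#(2,4)≠ #(1,4)–#(1,5)= #(1,4)–#(2,4)= #(1,4)–+(2,3)≠ #(1,5)–+(2,6)≠ #(1,5)–#(2,4)=  → 6/11 unlike.
Row 2: #(2,1)–+(3,1)≠ #(2,1)–+(3,2)≠ +(2,3)–#(2,4)≠ +(2,3)–#(3,3)≠ +(2,3)–#(3,4)≠ +(2,3)–+(3,2)= #(2,4)–#(3,4)= #(2,4)–+(3,5)≠ #(2,4)–#(3,3)= +(2,6)–+(3,6)= +(2,6)–+(3,5)=  → 6/11 unlike.
Row 3: +(3,1)–+(3,2)= +(3,1)–#(4,1)≠ +(3,1)–+(4,2)= +(3,2)–#(3,3)≠ +(3,2)–+(4,2)= +(3,2)–#(4,3)≠ +(3,2)–#(4,1)≠ #(3,3)–#(3,4)= #(3,3)–#(4,3)= #(3,3)–+(4,2)≠ #(3,4)–+(3,5)≠ #(3,4)–#(4,3)= +(3,5)–+(3,6)= +(3,5)–#(4,6)≠ +(3,6)–#(4,6)≠  → 8/15 unlike.
Row 4: #(4,1)–+(4,2)≠ #(4,1)–#(5,1)= +(4,2)–#(4,3)≠ +(4,2)–#(5,3)≠ +(4,2)–#(5,1)≠ #(4,3)–#(5,3)= #(4,6)–#(5,6)=  → 4/7 unlike.
Row 5: #(5,1)–#(6,1)= #(5,1)–+(6,2)≠ #(5,3)–+(6,4)≠ #(5,3)–+(6,2)≠ #(5,6)–#(6,6)= #(5,6)–#(6,5)=  → 3/6 unlike.
Row 6: #(6,1)–+(6,2)≠ #(6,1)–#(7,2)= +(6,2)–#(7,2)≠ +(6,4)–#(6,5)≠ #(6,5)–#(6,6)= #(6,5)–#(7,6)= #(6,6)–#(7,6)=  → 3/7 unlike.
Total adjacent occupied pairs: 57; unlike-type pairs: 30.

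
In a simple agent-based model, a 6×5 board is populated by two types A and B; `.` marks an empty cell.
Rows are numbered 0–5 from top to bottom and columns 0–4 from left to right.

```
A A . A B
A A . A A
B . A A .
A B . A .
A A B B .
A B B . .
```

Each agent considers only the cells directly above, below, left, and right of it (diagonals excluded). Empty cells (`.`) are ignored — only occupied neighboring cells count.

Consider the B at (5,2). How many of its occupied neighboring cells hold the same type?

Occupied neighbors of (5,2): (4,2)=B, (5,1)=B.
Same type (B): 2 of 2.

2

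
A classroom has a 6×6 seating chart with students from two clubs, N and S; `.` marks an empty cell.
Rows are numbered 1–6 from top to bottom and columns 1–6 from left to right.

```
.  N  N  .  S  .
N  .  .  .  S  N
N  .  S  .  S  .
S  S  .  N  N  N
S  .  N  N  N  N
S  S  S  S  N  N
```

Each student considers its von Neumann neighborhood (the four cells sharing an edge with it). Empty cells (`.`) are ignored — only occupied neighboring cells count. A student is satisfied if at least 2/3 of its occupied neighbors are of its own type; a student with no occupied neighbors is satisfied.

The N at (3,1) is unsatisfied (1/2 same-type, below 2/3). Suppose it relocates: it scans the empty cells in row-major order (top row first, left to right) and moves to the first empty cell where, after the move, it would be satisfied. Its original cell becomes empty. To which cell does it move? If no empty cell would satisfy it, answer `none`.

Vacating (3,1). Empty cells in order:
  (1,1): 2/2 same-type → satisfied — stop here.

(1,1)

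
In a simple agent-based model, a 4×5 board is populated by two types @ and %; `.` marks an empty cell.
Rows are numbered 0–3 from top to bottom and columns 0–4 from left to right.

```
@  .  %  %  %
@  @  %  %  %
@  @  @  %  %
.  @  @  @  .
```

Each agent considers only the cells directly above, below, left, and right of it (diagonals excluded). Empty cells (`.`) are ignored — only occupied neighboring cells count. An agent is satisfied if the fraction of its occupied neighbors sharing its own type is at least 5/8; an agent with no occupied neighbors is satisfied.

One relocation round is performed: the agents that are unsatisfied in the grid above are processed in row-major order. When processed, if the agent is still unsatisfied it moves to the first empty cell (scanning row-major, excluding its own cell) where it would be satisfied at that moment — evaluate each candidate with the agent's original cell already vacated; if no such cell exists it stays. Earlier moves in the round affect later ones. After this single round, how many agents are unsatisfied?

Initially unsatisfied (in order): (1,2), (2,2), (2,3), (3,3).
  (1,2): no empty cell satisfies it; stays.
  (2,2) → (0,1).
  (2,3): now satisfied by earlier moves; stays.
  (3,3) → (3,0).
Resulting grid:
@ @ % % %
@ @ % % %
@ @ . % %
@ @ @ . .
All satisfied now.

0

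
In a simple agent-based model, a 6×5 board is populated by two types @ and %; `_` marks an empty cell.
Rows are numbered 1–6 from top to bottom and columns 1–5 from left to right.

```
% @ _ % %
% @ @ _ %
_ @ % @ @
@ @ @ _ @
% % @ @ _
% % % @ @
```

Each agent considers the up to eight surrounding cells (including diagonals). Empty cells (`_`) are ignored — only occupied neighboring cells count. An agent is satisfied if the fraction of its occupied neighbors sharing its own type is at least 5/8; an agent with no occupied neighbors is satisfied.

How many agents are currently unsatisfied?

12

(1,1)% 1/3 unhappy
(1,2)@ 2/4 unhappy
(1,4)% 2/3 ok
(1,5)% 2/2 ok
(2,1)% 1/4 unhappy
(2,2)@ 3/6 unhappy
(2,3)@ 4/6 ok
(2,5)% 2/4 unhappy
(3,2)@ 5/7 ok
(3,3)% 0/6 unhappy
(3,4)@ 4/6 ok
(3,5)@ 2/3 ok
(4,1)@ 2/4 unhappy
(4,2)@ 4/7 unhappy
(4,3)@ 5/7 ok
(4,5)@ 3/3 ok
(5,1)% 3/5 unhappy
(5,2)% 4/8 unhappy
(5,3)@ 4/7 unhappy
(5,4)@ 5/6 ok
(6,1)% 3/3 ok
(6,2)% 4/5 ok
(6,3)% 2/5 unhappy
(6,4)@ 3/4 ok
(6,5)@ 2/2 ok
Unsatisfied: (1,1), (1,2), (2,1), (2,2), (2,5), (3,3), (4,1), (4,2), (5,1), (5,2), (5,3), (6,3) — 12 in total.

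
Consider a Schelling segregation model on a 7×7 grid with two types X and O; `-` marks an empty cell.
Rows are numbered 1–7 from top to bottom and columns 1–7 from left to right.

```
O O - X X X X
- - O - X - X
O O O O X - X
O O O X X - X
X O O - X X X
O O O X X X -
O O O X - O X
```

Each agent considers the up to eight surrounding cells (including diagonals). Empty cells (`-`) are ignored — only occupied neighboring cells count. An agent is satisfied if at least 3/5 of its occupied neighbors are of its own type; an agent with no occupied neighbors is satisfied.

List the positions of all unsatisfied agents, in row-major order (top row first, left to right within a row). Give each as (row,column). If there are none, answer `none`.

(3,4), (4,4), (5,1), (6,4), (7,4), (7,6), (7,7)

(1,1)O 1/1 ✓
(1,2)O 2/2 ✓
(1,4)X 2/3 ✓
(1,5)X 3/3 ✓
(1,6)X 4/4 ✓
(1,7)X 2/2 ✓
(2,3)O 4/5 ✓
(2,5)X 4/5 ✓
(2,7)X 3/3 ✓
(3,1)O 3/3 ✓
(3,2)O 6/6 ✓
(3,3)O 5/6 ✓
(3,4)O 3/7 ✗
(3,5)X 3/4 ✓
(3,7)X 2/2 ✓
(4,1)O 4/5 ✓
(4,2)O 7/8 ✓
(4,3)O 6/7 ✓
(4,4)X 3/7 ✗
(4,5)X 4/5 ✓
(4,7)X 3/3 ✓
(5,1)X 0/5 ✗
(5,2)O 7/8 ✓
(5,3)O 5/7 ✓
(5,5)X 6/6 ✓
(5,6)X 6/6 ✓
(5,7)X 3/3 ✓
(6,1)O 4/5 ✓
(6,2)O 7/8 ✓
(6,3)O 5/7 ✓
(6,4)X 3/6 ✗
(6,5)X 5/6 ✓
(6,6)X 5/6 ✓
(7,1)O 3/3 ✓
(7,2)O 5/5 ✓
(7,3)O 3/5 ✓
(7,4)X 2/4 ✗
(7,6)O 0/3 ✗
(7,7)X 1/2 ✗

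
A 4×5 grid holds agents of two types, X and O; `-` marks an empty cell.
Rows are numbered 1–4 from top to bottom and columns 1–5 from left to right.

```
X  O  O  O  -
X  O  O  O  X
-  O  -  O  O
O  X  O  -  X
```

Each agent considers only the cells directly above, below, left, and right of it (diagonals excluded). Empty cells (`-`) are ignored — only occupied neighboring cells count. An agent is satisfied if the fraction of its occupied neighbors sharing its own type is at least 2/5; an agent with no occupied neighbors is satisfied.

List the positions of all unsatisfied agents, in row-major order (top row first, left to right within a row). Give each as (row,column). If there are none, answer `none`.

Row 1: (1,1)X 1/2 ✓ · (1,2)O 2/3 ✓ · (1,3)O 3/3 ✓ · (1,4)O 2/2 ✓
Row 2: (2,1)X 1/2 ✓ · (2,2)O 3/4 ✓ · (2,3)O 3/3 ✓ · (2,4)O 3/4 ✓ · (2,5)X 0/2 ✗
Row 3: (3,2)O 1/2 ✓ · (3,4)O 2/2 ✓ · (3,5)O 1/3 ✗
Row 4: (4,1)O 0/1 ✗ · (4,2)X 0/3 ✗ · (4,3)O 0/1 ✗ · (4,5)X 0/1 ✗

(2,5), (3,5), (4,1), (4,2), (4,3), (4,5)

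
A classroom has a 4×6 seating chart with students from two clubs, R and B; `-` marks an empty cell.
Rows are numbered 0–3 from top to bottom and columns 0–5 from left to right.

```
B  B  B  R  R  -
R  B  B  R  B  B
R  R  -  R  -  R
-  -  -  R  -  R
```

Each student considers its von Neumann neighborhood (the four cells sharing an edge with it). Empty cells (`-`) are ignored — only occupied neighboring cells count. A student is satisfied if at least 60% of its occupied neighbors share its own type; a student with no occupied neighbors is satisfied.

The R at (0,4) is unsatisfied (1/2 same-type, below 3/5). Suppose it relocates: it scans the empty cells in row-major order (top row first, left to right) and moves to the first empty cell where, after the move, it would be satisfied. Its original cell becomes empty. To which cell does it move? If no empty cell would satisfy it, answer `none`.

(2,2)

Vacating (0,4). Empty cells in order:
  (0,5): 0/1 same-type → still unsatisfied.
  (2,2): 2/3 same-type → satisfied — stop here.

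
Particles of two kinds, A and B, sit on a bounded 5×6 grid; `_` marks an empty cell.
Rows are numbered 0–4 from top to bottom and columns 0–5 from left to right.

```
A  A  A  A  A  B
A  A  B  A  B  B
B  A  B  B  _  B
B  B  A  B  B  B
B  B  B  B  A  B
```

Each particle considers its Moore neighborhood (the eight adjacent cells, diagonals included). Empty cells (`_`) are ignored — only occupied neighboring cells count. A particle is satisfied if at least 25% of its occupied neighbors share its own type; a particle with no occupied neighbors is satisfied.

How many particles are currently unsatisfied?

2

(0,0)A 3/3 ✓
(0,1)A 4/5 ✓
(0,2)A 4/5 ✓
(0,3)A 3/5 ✓
(0,4)A 2/5 ✓
(0,5)B 2/3 ✓
(1,0)A 4/5 ✓
(1,1)A 5/8 ✓
(1,2)B 2/8 ✓
(1,3)A 3/7 ✓
(1,4)B 4/7 ✓
(1,5)B 3/4 ✓
(2,0)B 2/5 ✓
(2,1)A 3/8 ✓
(2,2)B 4/8 ✓
(2,3)B 5/7 ✓
(2,5)B 4/4 ✓
(3,0)B 4/5 ✓
(3,1)B 6/8 ✓
(3,2)A 1/8 ✗
(3,3)B 5/7 ✓
(3,4)B 6/7 ✓
(3,5)B 3/4 ✓
(4,0)B 3/3 ✓
(4,1)B 4/5 ✓
(4,2)B 4/5 ✓
(4,3)B 3/5 ✓
(4,4)A 0/5 ✗
(4,5)B 2/3 ✓
Unsatisfied: (3,2), (4,4) — 2 in total.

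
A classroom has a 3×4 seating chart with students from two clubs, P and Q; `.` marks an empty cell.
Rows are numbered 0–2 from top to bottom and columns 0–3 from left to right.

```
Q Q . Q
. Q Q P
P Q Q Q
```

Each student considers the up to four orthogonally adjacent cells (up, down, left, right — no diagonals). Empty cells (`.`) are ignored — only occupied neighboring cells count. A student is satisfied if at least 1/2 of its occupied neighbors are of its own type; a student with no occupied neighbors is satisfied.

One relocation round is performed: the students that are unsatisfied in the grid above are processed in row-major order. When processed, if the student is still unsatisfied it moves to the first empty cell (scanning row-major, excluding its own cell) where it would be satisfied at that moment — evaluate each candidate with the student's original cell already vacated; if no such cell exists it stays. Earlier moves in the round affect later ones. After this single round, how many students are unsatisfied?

1

Initially unsatisfied (in order): (0,3), (1,3), (2,0).
  (0,3) → (0,2).
  (1,3): no empty cell satisfies it; stays.
  (2,0) → (0,3).
Resulting grid:
Q Q Q P
. Q Q P
. Q Q Q
Unsatisfied now: (1,3).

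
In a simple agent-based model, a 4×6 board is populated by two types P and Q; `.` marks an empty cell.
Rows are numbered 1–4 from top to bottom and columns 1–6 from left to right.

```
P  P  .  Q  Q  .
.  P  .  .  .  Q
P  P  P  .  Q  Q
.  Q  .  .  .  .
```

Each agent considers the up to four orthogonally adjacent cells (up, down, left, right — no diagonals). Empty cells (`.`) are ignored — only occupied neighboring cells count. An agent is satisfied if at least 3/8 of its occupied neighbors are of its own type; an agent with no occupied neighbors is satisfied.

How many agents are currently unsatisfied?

(1,1)P 1/1 ok
(1,2)P 2/2 ok
(1,4)Q 1/1 ok
(1,5)Q 1/1 ok
(2,2)P 2/2 ok
(2,6)Q 1/1 ok
(3,1)P 1/1 ok
(3,2)P 3/4 ok
(3,3)P 1/1 ok
(3,5)Q 1/1 ok
(3,6)Q 2/2 ok
(4,2)Q 0/1 unhappy
Unsatisfied: (4,2) — 1 in total.

1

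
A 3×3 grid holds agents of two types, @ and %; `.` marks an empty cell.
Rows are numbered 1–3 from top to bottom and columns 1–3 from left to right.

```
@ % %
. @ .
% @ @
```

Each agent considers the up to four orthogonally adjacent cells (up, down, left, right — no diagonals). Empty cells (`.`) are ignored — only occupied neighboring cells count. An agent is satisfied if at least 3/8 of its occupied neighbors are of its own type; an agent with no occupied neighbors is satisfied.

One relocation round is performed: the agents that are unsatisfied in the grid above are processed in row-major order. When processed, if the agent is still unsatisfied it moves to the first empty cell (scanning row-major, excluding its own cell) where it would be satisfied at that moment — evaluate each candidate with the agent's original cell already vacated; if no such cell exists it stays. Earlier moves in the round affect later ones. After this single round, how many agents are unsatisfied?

Initially unsatisfied (in order): (1,1), (1,2), (3,1).
  (1,1) → (2,1).
  (1,2): now satisfied by earlier moves; stays.
  (3,1) → (1,1).
Resulting grid:
% % %
@ @ .
. @ @
All satisfied now.

0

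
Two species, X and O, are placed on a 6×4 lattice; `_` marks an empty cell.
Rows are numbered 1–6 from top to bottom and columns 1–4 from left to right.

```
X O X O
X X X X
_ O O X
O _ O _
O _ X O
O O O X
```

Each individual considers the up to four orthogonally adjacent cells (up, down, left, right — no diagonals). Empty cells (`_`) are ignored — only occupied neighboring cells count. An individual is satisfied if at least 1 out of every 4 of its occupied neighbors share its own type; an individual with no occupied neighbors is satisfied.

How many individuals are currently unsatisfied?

5

Row 1: (1,1)X 1/2 ✓ · (1,2)O 0/3 ✗ · (1,3)X 1/3 ✓ · (1,4)O 0/2 ✗
Row 2: (2,1)X 2/2 ✓ · (2,2)X 2/4 ✓ · (2,3)X 3/4 ✓ · (2,4)X 2/3 ✓
Row 3: (3,2)O 1/2 ✓ · (3,3)O 2/4 ✓ · (3,4)X 1/2 ✓
Row 4: (4,1)O 1/1 ✓ · (4,3)O 1/2 ✓
Row 5: (5,1)O 2/2 ✓ · (5,3)X 0/3 ✗ · (5,4)O 0/2 ✗
Row 6: (6,1)O 2/2 ✓ · (6,2)O 2/2 ✓ · (6,3)O 1/3 ✓ · (6,4)X 0/2 ✗
Unsatisfied: (1,2), (1,4), (5,3), (5,4), (6,4) — 5 in total.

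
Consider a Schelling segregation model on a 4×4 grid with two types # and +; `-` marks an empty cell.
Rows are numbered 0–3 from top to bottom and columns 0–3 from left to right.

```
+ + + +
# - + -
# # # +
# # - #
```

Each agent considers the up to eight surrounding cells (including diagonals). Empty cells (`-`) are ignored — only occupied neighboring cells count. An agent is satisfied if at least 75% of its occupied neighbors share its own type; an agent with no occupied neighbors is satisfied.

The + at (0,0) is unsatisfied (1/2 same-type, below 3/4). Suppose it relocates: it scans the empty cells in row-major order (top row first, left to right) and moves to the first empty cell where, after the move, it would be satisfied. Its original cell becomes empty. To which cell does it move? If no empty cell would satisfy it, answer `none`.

(1,3)

Vacating (0,0). Empty cells in order:
  (1,1): 3/7 same-type → still unsatisfied.
  (1,3): 4/5 same-type → satisfied — stop here.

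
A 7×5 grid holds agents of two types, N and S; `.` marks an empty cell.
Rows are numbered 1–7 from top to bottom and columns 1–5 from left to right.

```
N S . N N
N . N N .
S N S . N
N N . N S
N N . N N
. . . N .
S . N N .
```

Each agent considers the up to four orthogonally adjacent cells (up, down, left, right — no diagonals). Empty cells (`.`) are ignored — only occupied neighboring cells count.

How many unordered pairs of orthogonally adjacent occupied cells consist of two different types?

9

Scan each occupied cell's neighbors to the right and below so each pair is counted once.
From row 1: 1 unlike of 4 pairs (running 1/4).
From row 2: 2 unlike of 3 pairs (running 3/7).
From row 3: 4 unlike of 5 pairs (running 7/12).
From row 4: 2 unlike of 6 pairs (running 9/18).
From row 5: 0 unlike of 3 pairs (running 9/21).
From row 6: 0 unlike of 1 pairs (running 9/22).
From row 7: 0 unlike of 1 pairs (running 9/23).
Total adjacent occupied pairs: 23; unlike-type pairs: 9.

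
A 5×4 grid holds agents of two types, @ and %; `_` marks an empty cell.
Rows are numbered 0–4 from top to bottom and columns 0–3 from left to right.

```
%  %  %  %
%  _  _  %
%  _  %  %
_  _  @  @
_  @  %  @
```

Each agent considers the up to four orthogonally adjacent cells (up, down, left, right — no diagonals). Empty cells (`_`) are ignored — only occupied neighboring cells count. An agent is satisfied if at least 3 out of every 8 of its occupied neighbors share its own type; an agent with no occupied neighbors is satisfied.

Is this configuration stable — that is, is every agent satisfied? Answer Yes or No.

(0,0)% 2/2 ok
(0,1)% 2/2 ok
(0,2)% 2/2 ok
(0,3)% 2/2 ok
(1,0)% 2/2 ok
(1,3)% 2/2 ok
(2,0)% 1/1 ok
(2,2)% 1/2 ok
(2,3)% 2/3 ok
(3,2)@ 1/3 unhappy
(3,3)@ 2/3 ok
(4,1)@ 0/1 unhappy
(4,2)% 0/3 unhappy
(4,3)@ 1/2 ok
For instance (3,2) has only 1/3 same-type neighbors, below 3/8.

No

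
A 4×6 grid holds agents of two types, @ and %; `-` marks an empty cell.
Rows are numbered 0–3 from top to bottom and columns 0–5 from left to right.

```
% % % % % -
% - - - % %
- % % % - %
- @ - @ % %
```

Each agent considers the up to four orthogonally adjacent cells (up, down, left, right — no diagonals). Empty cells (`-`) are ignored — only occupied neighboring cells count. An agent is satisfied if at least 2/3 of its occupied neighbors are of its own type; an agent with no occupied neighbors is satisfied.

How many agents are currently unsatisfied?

Row 0: (0,0)% 2/2 ✓ · (0,1)% 2/2 ✓ · (0,2)% 2/2 ✓ · (0,3)% 2/2 ✓ · (0,4)% 2/2 ✓
Row 1: (1,0)% 1/1 ✓ · (1,4)% 2/2 ✓ · (1,5)% 2/2 ✓
Row 2: (2,1)% 1/2 ✗ · (2,2)% 2/2 ✓ · (2,3)% 1/2 ✗ · (2,5)% 2/2 ✓
Row 3: (3,1)@ 0/1 ✗ · (3,3)@ 0/2 ✗ · (3,4)% 1/2 ✗ · (3,5)% 2/2 ✓
Unsatisfied: (2,1), (2,3), (3,1), (3,3), (3,4) — 5 in total.

5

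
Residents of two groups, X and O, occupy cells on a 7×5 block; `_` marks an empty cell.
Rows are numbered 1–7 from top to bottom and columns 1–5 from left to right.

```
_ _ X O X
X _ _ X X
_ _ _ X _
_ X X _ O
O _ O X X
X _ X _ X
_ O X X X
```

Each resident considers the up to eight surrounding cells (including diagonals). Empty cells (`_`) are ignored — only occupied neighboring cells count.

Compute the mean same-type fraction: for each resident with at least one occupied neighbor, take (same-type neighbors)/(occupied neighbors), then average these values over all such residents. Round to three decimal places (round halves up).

(1,3)X 1/2
(1,4)O 0/4
(1,5)X 2/3
(2,1)X — no occupied neighbors
(2,4)X 4/5
(2,5)X 3/4
(3,4)X 3/4
(4,2)X 1/3
(4,3)X 3/4
(4,5)O 0/3
(5,1)O 0/2
(5,3)O 0/4
(5,4)X 4/6
(5,5)X 2/3
(6,1)X 0/2
(6,3)X 3/5
(6,5)X 4/4
(7,2)O 0/3
(7,3)X 2/3
(7,4)X 4/4
(7,5)X 2/2
Sum over 20 residents: 1/2 + 0/4 + 2/3 + 4/5 + 3/4 + 3/4 + 1/3 + 3/4 + 0/3 + 0/2 + 0/4 + 4/6 + 2/3 + 0/2 + 3/5 + 4/4 + 0/3 + 2/3 + 4/4 + 2/2 = 203/20; mean = 203/20 ÷ 20 = 203/400 = 0.5075 → 0.508.

0.508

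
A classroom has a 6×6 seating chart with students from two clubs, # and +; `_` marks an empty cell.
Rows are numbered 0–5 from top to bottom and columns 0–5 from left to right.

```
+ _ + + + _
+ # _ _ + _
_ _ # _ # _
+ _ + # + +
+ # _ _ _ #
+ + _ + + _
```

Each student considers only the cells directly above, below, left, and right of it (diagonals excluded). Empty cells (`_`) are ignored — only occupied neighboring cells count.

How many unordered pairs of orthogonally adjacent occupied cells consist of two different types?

9

Scan each occupied cell's neighbors to the right and below so each pair is counted once.
From row 0: 0 unlike of 4 pairs (running 0/4).
From row 1: 2 unlike of 2 pairs (running 2/6).
From row 2: 2 unlike of 2 pairs (running 4/8).
From row 3: 3 unlike of 5 pairs (running 7/13).
From row 4: 2 unlike of 3 pairs (running 9/16).
From row 5: 0 unlike of 2 pairs (running 9/18).
Total adjacent occupied pairs: 18; unlike-type pairs: 9.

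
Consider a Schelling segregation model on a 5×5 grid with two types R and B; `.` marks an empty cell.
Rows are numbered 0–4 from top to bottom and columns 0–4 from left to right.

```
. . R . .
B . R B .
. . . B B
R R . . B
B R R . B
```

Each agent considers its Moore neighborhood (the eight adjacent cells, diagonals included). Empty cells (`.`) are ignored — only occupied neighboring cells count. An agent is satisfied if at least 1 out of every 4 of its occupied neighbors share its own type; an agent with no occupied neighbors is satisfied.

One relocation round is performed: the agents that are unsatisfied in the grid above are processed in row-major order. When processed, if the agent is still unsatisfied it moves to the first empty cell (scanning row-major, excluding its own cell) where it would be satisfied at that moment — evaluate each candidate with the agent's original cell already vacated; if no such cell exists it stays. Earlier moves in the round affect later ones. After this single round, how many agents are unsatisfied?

Initially unsatisfied (in order): (4,0).
  (4,0) → (0,0).
Resulting grid:
B . R . .
B . R B .
. . . B B
R R . . B
. R R . B
All satisfied now.

0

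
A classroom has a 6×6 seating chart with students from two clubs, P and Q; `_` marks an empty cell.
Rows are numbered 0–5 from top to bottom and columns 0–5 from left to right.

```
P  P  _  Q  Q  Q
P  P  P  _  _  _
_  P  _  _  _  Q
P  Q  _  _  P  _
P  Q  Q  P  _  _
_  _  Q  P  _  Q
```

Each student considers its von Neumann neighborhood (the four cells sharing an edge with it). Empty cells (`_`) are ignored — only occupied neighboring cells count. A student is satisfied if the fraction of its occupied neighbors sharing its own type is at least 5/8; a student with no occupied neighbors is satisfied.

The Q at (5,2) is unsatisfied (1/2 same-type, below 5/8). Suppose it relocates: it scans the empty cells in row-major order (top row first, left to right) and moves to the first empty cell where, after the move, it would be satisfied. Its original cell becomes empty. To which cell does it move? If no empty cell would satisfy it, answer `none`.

(1,4)

Vacating (5,2). Empty cells in order:
  (0,2): 1/3 same-type → still unsatisfied.
  (1,3): 1/2 same-type → still unsatisfied.
  (1,4): 1/1 same-type → satisfied — stop here.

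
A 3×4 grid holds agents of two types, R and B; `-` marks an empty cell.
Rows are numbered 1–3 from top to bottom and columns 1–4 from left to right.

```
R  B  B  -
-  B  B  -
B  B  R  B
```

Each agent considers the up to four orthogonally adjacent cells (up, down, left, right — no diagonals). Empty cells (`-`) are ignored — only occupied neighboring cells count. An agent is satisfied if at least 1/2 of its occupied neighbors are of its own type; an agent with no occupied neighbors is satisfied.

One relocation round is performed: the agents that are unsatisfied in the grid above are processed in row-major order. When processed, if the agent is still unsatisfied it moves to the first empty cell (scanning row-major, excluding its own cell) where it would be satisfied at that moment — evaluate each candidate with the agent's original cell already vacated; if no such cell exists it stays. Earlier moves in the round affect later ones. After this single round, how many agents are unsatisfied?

Initially unsatisfied (in order): (1,1), (3,3), (3,4).
  (1,1): no empty cell satisfies it; stays.
  (3,3): no empty cell satisfies it; stays.
  (3,4) → (1,4).
Resulting grid:
R B B B
- B B -
B B R -
Unsatisfied now: (1,1), (3,3).

2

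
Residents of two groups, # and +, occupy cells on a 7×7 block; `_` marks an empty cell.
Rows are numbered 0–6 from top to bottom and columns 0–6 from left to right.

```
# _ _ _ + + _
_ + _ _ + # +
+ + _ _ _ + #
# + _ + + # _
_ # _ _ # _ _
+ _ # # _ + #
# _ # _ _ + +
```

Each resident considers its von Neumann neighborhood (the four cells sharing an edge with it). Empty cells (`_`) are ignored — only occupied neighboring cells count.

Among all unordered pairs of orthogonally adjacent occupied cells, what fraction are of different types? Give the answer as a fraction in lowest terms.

3/5

Scan each occupied cell's neighbors to the right and below so each pair is counted once.
From row 0: 1 unlike of 3 pairs (running 1/3).
From row 1: 4 unlike of 5 pairs (running 5/8).
From row 2: 3 unlike of 5 pairs (running 8/13).
From row 3: 4 unlike of 5 pairs (running 12/18).
From row 5: 3 unlike of 6 pairs (running 15/24).
From row 6: 0 unlike of 1 pairs (running 15/25).
Total adjacent occupied pairs: 25; unlike-type pairs: 15.
15/25 reduces to 3/5.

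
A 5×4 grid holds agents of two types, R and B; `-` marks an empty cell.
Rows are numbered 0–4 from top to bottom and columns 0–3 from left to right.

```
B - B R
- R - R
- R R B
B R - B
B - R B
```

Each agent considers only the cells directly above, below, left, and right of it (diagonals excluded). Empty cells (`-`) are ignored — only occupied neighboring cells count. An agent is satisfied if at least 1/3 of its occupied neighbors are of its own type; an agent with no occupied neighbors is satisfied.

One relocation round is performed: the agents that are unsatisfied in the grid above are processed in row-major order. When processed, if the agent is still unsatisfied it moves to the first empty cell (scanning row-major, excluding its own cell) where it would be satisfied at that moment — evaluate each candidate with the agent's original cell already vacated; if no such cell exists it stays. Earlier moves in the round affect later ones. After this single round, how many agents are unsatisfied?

Initially unsatisfied (in order): (0,2), (4,2).
  (0,2) → (0,1).
  (4,2) → (0,2).
Resulting grid:
B B R R
- R - R
- R R B
B R - B
B - - B
All satisfied now.

0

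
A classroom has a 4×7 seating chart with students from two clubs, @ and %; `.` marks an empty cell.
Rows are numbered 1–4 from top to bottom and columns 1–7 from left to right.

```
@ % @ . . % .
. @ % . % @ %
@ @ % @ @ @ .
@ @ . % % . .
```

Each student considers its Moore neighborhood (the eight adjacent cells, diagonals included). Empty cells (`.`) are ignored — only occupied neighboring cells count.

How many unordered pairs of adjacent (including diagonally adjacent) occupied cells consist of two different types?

Scan each occupied cell's neighbors to the right and below (and the two forward diagonals) so each pair is counted once.
From row 1: 5 unlike of 10 pairs (running 5/10).
From row 2: 10 unlike of 15 pairs (running 15/25).
From row 3: 8 unlike of 16 pairs (running 23/41).
From row 4: 0 unlike of 2 pairs (running 23/43).
Total adjacent occupied pairs: 43; unlike-type pairs: 23.

23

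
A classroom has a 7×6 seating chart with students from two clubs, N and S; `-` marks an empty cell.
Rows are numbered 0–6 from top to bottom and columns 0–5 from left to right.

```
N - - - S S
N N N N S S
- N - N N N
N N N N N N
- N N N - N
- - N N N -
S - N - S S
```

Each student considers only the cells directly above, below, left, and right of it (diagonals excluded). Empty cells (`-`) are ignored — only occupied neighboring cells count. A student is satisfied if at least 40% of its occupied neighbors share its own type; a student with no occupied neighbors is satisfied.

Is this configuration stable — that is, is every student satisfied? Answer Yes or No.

Row 0: (0,0)N 1/1 satisfied · (0,4)S 2/2 satisfied · (0,5)S 2/2 satisfied
Row 1: (1,0)N 2/2 satisfied · (1,1)N 3/3 satisfied · (1,2)N 2/2 satisfied · (1,3)N 2/3 satisfied · (1,4)S 2/4 satisfied · (1,5)S 2/3 satisfied
Row 2: (2,1)N 2/2 satisfied · (2,3)N 3/3 satisfied · (2,4)N 3/4 satisfied · (2,5)N 2/3 satisfied
Row 3: (3,0)N 1/1 satisfied · (3,1)N 4/4 satisfied · (3,2)N 3/3 satisfied · (3,3)N 4/4 satisfied · (3,4)N 3/3 satisfied · (3,5)N 3/3 satisfied
Row 4: (4,1)N 2/2 satisfied · (4,2)N 4/4 satisfied · (4,3)N 3/3 satisfied · (4,5)N 1/1 satisfied
Row 5: (5,2)N 3/3 satisfied · (5,3)N 3/3 satisfied · (5,4)N 1/2 satisfied
Row 6: (6,0)S 0/0 satisfied · (6,2)N 1/1 satisfied · (6,4)S 1/2 satisfied · (6,5)S 1/1 satisfied
All meet the threshold, so the configuration is stable.

Yes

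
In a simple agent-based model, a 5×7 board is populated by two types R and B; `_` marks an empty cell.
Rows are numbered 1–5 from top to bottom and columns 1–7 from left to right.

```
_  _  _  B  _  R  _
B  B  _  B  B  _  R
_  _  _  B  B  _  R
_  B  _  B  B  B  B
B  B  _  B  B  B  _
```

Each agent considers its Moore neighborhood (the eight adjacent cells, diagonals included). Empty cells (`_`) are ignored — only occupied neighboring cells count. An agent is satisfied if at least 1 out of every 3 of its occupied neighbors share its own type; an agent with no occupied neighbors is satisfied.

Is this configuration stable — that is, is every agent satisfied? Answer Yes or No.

(1,4)B 2/2 satisfied
(1,6)R 1/2 satisfied
(2,1)B 1/1 satisfied
(2,2)B 1/1 satisfied
(2,4)B 4/4 satisfied
(2,5)B 4/5 satisfied
(2,7)R 2/2 satisfied
(3,4)B 5/5 satisfied
(3,5)B 6/6 satisfied
(3,7)R 1/3 satisfied
(4,2)B 2/2 satisfied
(4,4)B 5/5 satisfied
(4,5)B 7/7 satisfied
(4,6)B 5/6 satisfied
(4,7)B 2/3 satisfied
(5,1)B 2/2 satisfied
(5,2)B 2/2 satisfied
(5,4)B 3/3 satisfied
(5,5)B 5/5 satisfied
(5,6)B 4/4 satisfied
All meet the threshold, so the configuration is stable.

Yes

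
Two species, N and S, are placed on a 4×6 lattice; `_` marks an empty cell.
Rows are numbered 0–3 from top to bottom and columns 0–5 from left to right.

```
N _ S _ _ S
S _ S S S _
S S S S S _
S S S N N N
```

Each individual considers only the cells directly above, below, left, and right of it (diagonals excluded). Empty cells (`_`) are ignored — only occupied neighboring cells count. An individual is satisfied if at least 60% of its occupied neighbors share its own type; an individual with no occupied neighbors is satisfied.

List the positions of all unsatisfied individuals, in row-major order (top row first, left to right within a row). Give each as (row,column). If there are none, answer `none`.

(0,0), (1,0), (3,3)

(0,0)N 0/1 unhappy
(0,2)S 1/1 ok
(0,5)S 0/0 ok
(1,0)S 1/2 unhappy
(1,2)S 3/3 ok
(1,3)S 3/3 ok
(1,4)S 2/2 ok
(2,0)S 3/3 ok
(2,1)S 3/3 ok
(2,2)S 4/4 ok
(2,3)S 3/4 ok
(2,4)S 2/3 ok
(3,0)S 2/2 ok
(3,1)S 3/3 ok
(3,2)S 2/3 ok
(3,3)N 1/3 unhappy
(3,4)N 2/3 ok
(3,5)N 1/1 ok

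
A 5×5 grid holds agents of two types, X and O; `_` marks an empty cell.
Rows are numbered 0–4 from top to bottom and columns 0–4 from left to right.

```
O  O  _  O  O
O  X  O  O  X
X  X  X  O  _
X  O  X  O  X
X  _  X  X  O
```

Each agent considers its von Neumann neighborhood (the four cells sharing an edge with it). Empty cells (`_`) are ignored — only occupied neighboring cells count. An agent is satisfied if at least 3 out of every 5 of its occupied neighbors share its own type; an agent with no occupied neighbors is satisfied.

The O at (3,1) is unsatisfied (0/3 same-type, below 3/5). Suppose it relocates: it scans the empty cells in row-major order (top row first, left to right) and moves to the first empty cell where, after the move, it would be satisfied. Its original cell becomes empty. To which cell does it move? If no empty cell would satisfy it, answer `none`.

Vacating (3,1). Empty cells in order:
  (0,2): 3/3 same-type → satisfied — stop here.

(0,2)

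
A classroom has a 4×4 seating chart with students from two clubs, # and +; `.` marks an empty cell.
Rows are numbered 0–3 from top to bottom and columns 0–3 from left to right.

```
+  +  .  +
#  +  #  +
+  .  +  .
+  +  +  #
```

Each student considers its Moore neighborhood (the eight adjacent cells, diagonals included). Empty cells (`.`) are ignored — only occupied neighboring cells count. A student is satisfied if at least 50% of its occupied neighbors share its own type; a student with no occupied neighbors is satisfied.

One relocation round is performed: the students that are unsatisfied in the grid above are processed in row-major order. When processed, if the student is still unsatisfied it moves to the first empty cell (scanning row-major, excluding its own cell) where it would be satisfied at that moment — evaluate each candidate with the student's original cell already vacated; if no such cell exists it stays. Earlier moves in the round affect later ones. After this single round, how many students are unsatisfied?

3

Initially unsatisfied (in order): (1,0), (1,2), (3,3).
  (1,0): no empty cell satisfies it; stays.
  (1,2): no empty cell satisfies it; stays.
  (3,3): no empty cell satisfies it; stays.
Resulting grid:
+ + . +
# + # +
+ . + .
+ + + #
Unsatisfied now: (1,0), (1,2), (3,3).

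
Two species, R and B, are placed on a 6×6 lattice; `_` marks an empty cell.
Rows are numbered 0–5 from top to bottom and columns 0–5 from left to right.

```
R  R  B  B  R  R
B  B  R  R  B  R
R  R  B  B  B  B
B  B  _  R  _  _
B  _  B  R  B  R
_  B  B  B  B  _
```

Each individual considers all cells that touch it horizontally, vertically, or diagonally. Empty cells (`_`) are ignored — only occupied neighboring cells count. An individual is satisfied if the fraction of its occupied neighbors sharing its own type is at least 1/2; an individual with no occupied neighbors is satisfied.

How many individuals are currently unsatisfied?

Row 0: (0,0)R 1/3 unhappy · (0,1)R 2/5 unhappy · (0,2)B 2/5 unhappy · (0,3)B 2/5 unhappy · (0,4)R 3/5 ok · (0,5)R 2/3 ok
Row 1: (1,0)B 1/5 unhappy · (1,1)B 3/8 unhappy · (1,2)R 3/8 unhappy · (1,3)R 2/8 unhappy · (1,4)B 4/8 ok · (1,5)R 2/5 unhappy
Row 2: (2,0)R 1/5 unhappy · (2,1)R 2/7 unhappy · (2,2)B 3/7 unhappy · (2,3)B 3/6 ok · (2,4)B 3/6 ok · (2,5)B 2/3 ok
Row 3: (3,0)B 2/4 ok · (3,1)B 4/6 ok · (3,3)R 1/6 unhappy
Row 4: (4,0)B 3/3 ok · (4,2)B 4/6 ok · (4,3)R 1/6 unhappy · (4,4)B 2/5 unhappy · (4,5)R 0/2 unhappy
Row 5: (5,1)B 3/3 ok · (5,2)B 3/4 ok · (5,3)B 4/5 ok · (5,4)B 2/4 ok
Unsatisfied: (0,0), (0,1), (0,2), (0,3), (1,0), (1,1), (1,2), (1,3), (1,5), (2,0), (2,1), (2,2), (3,3), (4,3), (4,4), (4,5) — 16 in total.

16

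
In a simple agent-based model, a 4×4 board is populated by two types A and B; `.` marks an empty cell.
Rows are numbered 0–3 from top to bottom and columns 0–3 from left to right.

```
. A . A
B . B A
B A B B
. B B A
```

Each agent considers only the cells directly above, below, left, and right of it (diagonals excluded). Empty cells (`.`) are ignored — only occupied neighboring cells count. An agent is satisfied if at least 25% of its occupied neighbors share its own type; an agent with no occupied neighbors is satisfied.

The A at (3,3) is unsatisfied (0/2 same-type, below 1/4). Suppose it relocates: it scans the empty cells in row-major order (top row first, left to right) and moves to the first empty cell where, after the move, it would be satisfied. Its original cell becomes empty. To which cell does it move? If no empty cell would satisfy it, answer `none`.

(0,0)

Vacating (3,3). Empty cells in order:
  (0,0): 1/2 same-type → satisfied — stop here.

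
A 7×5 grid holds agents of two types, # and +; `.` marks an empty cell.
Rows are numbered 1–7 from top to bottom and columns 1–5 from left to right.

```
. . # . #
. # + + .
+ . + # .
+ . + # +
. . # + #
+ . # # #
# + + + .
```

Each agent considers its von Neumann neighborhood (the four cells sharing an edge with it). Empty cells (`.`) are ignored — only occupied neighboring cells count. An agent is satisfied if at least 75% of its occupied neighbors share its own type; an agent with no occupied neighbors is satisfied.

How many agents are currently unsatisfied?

Row 1: (1,3)# 0/1 not · (1,5)# 0/0 satisfied
Row 2: (2,2)# 0/1 not · (2,3)+ 2/4 not · (2,4)+ 1/2 not
Row 3: (3,1)+ 1/1 satisfied · (3,3)+ 2/3 not · (3,4)# 1/3 not
Row 4: (4,1)+ 1/1 satisfied · (4,3)+ 1/3 not · (4,4)# 1/4 not · (4,5)+ 0/2 not
Row 5: (5,3)# 1/3 not · (5,4)+ 0/4 not · (5,5)# 1/3 not
Row 6: (6,1)+ 0/1 not · (6,3)# 2/3 not · (6,4)# 2/4 not · (6,5)# 2/2 satisfied
Row 7: (7,1)# 0/2 not · (7,2)+ 1/2 not · (7,3)+ 2/3 not · (7,4)+ 1/2 not
Unsatisfied: (1,3), (2,2), (2,3), (2,4), (3,3), (3,4), (4,3), (4,4), (4,5), (5,3), (5,4), (5,5), (6,1), (6,3), (6,4), (7,1), (7,2), (7,3), (7,4) — 19 in total.

19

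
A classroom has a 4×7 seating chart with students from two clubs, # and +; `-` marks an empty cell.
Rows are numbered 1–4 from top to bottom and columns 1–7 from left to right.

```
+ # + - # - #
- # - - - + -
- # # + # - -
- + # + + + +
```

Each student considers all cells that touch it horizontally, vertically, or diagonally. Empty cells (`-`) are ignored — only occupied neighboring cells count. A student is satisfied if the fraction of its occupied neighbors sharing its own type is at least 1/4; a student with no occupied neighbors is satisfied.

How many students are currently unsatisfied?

7

(1,1)+ 0/2 not
(1,2)# 1/3 satisfied
(1,3)+ 0/2 not
(1,5)# 0/1 not
(1,7)# 0/1 not
(2,2)# 3/5 satisfied
(2,6)+ 0/3 not
(3,2)# 3/4 satisfied
(3,3)# 3/6 satisfied
(3,4)+ 2/5 satisfied
(3,5)# 0/5 not
(4,2)+ 0/3 not
(4,3)# 2/5 satisfied
(4,4)+ 2/5 satisfied
(4,5)+ 3/4 satisfied
(4,6)+ 2/3 satisfied
(4,7)+ 1/1 satisfied
Unsatisfied: (1,1), (1,3), (1,5), (1,7), (2,6), (3,5), (4,2) — 7 in total.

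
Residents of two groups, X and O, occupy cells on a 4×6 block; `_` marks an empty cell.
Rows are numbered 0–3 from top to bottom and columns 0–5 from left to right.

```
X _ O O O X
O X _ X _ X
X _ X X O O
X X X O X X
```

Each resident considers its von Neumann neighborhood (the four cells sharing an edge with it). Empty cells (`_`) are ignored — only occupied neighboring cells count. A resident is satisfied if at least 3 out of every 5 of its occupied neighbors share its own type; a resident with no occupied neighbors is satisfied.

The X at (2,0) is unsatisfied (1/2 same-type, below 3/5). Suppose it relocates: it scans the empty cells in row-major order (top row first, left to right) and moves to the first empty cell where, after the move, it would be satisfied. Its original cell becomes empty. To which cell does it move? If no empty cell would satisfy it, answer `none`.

(0,1)

Vacating (2,0). Empty cells in order:
  (0,1): 2/3 same-type → satisfied — stop here.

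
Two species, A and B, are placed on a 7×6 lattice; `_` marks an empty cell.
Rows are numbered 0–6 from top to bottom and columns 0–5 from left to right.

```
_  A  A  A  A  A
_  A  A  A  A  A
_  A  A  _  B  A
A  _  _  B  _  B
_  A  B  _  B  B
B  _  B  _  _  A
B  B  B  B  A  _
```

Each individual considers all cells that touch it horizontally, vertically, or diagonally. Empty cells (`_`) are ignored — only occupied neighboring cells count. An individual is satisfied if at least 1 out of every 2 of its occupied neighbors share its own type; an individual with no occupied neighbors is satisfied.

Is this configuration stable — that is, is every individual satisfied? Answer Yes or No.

No

Row 0: (0,1)A 3/3 ✓ · (0,2)A 5/5 ✓ · (0,3)A 5/5 ✓ · (0,4)A 5/5 ✓ · (0,5)A 3/3 ✓
Row 1: (1,1)A 5/5 ✓ · (1,2)A 7/7 ✓ · (1,3)A 6/7 ✓ · (1,4)A 6/7 ✓ · (1,5)A 4/5 ✓
Row 2: (2,1)A 4/4 ✓ · (2,2)A 4/5 ✓ · (2,4)B 2/6 ✗ · (2,5)A 2/4 ✓
Row 3: (3,0)A 2/2 ✓ · (3,3)B 3/4 ✓ · (3,5)B 3/4 ✓
Row 4: (4,1)A 1/4 ✗ · (4,2)B 2/3 ✓ · (4,4)B 3/4 ✓ · (4,5)B 2/3 ✓
Row 5: (5,0)B 2/3 ✓ · (5,2)B 4/5 ✓ · (5,5)A 1/3 ✗
Row 6: (6,0)B 2/2 ✓ · (6,1)B 4/4 ✓ · (6,2)B 3/3 ✓ · (6,3)B 2/3 ✓ · (6,4)A 1/2 ✓
For instance (2,4) has only 2/6 same-type neighbors, below 1/2.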